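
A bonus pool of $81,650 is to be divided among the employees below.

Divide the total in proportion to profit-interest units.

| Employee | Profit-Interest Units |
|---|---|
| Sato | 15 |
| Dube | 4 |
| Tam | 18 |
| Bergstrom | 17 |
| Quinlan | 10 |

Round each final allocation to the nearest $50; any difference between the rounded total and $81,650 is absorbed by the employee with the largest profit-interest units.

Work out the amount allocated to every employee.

Sato: $19,150 | Dube: $5,100 | Tam: $22,950 | Bergstrom: $21,700 | Quinlan: $12,750

Profit-interest units total: 15 + 4 + 18 + 17 + 10 = 64.
Pro-rata amounts: Sato 19,136.72; Dube 5,103.12; Tam 22,964.06; Bergstrom 21,688.28; Quinlan 12,757.81.
Rounded to nearest $50: Sato $19,150; Dube $5,100; Tam $22,950; Bergstrom $21,700; Quinlan $12,750. Sum = $81,650.
Rounded total matches; no reconciliation needed.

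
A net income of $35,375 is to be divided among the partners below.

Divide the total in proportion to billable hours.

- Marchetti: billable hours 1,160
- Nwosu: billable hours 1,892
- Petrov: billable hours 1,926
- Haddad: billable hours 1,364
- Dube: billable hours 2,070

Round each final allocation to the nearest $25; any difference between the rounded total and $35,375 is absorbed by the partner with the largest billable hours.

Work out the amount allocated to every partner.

Marchetti: $4,875; Nwosu: $7,950; Petrov: $8,100; Haddad: $5,725; Dube: $8,725

Sum of billable hours: 1,160 + 1,892 + 1,926 + 1,364 + 2,070 = 8,412.
Unrounded shares: Marchetti 4,878.15; Nwosu 7,956.43; Petrov 8,099.41; Haddad 5,736.03; Dube 8,704.98.
Rounded to nearest $25: Marchetti $4,875; Nwosu $7,950; Petrov $8,100; Haddad $5,725; Dube $8,700. Sum = $35,350.
Difference $35,375 − $35,350 = +$25 applied to largest billable hours (Dube): Dube becomes $8,725.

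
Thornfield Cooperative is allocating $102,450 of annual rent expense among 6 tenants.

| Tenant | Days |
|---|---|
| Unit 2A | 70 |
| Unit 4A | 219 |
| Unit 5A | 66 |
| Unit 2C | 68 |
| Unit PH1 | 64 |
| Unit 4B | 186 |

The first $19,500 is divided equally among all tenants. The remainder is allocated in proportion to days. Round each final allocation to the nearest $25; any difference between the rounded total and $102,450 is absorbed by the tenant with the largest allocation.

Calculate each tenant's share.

Unit 2A: $11,875 · Unit 4A: $30,250 · Unit 5A: $11,375 · Unit 2C: $11,625 · Unit PH1: $11,150 · Unit 4B: $26,175

Equal tier: $19,500 ÷ 6 = $3,250 apiece.
Remainder $82,950 by days (total 673): Unit 2A 8,627.79 → $8,625; Unit 4A 26,992.64 → $27,000; Unit 5A 8,134.77 → $8,125; Unit 2C 8,381.28 → $8,375; Unit PH1 7,888.26 → $7,900; Unit 4B 22,925.26 → $22,925.
Totals: Unit 2A $3,250 + $8,625 = $11,875; Unit 4A $3,250 + $27,000 = $30,250; Unit 5A $3,250 + $8,125 = $11,375; Unit 2C $3,250 + $8,375 = $11,625; Unit PH1 $3,250 + $7,900 = $11,150; Unit 4B $3,250 + $22,925 = $26,175.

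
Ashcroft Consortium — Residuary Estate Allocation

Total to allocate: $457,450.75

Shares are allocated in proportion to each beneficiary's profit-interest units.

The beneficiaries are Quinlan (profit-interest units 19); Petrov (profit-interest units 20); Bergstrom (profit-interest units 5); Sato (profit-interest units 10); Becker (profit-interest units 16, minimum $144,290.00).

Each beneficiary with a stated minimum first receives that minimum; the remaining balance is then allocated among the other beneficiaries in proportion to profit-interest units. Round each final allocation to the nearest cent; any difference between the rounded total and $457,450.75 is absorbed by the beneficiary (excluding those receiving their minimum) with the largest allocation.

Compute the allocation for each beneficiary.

Quinlan: $110,186.19; Petrov: $115,985.46; Bergstrom: $28,996.37; Sato: $57,992.73; Becker: $144,290.00

Guaranteed amounts: Becker $144,290.00. Remaining pool $313,160.75.
Remaining pool split over remaining profit-interest units 54: Quinlan 110,186.1898 → $110,186.19; Petrov 115,985.4630 → $115,985.46; Bergstrom 28,996.3657 → $28,996.37; Sato 57,992.7315 → $57,992.73.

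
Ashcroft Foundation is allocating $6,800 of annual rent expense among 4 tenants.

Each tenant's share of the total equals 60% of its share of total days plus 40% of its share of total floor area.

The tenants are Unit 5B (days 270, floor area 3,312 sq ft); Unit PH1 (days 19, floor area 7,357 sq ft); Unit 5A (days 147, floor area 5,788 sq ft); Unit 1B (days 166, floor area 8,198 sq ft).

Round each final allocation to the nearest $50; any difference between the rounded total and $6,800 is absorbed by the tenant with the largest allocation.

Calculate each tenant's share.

Unit 5B: $2,150 · Unit PH1: $950 · Unit 5A: $1,650 · Unit 1B: $2,050

Days total 602; floor area total 24,655.
Combined weights (60% days + 40% floor area): Unit 5B 0.3228; Unit PH1 0.1383; Unit 5A 0.2404; Unit 1B 0.2985.
Unrounded shares: Unit 5B 2,195.29; Unit PH1 940.41; Unit 5A 1,634.83; Unit 1B 2,029.47.
After rounding ($50): Unit 5B $2,200; Unit PH1 $950; Unit 5A $1,650; Unit 1B $2,050. Sum = $6,850.
Difference $6,800 − $6,850 = −$50 applied to largest allocation (Unit 5B): Unit 5B becomes $2,150.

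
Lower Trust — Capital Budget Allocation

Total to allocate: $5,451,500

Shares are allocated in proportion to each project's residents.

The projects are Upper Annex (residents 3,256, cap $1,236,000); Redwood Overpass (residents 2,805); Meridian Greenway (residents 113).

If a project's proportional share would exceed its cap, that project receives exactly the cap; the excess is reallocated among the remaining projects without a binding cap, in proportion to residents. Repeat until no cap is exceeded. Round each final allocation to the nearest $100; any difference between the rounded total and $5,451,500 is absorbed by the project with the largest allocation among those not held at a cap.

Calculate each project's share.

Total residents = 6,174.
Unconstrained shares: Upper Annex 2,874,973.11; Redwood Overpass 2,476,750.49; Meridian Greenway 99,776.40.
Capped: Upper Annex ($1,236,000); balance $4,215,500 reallocated over remaining residents 2,918.
Remaining shares: Redwood Overpass 4,052,254.11 → $4,052,300; Meridian Greenway 163,245.89 → $163,200.

Upper Annex: $1,236,000; Redwood Overpass: $4,052,300; Meridian Greenway: $163,200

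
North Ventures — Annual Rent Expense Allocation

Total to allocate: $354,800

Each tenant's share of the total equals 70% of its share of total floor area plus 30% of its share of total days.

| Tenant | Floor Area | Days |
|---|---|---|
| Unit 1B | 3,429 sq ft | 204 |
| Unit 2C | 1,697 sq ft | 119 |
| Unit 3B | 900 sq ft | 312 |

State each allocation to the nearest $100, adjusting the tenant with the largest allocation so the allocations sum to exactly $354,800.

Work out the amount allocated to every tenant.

Floor area total 6,026; days total 635.
Blended shares (70% floor area + 30% days): Unit 1B 0.4947; Unit 2C 0.2533; Unit 3B 0.2519.
Raw shares: Unit 1B 175,520.23; Unit 2C 89,888.43; Unit 3B 89,391.34.
After rounding ($100): Unit 1B $175,500; Unit 2C $89,900; Unit 3B $89,400. Sum = $354,800.
Sum already equals the total — no adjustment.

Unit 1B: $175,500; Unit 2C: $89,900; Unit 3B: $89,400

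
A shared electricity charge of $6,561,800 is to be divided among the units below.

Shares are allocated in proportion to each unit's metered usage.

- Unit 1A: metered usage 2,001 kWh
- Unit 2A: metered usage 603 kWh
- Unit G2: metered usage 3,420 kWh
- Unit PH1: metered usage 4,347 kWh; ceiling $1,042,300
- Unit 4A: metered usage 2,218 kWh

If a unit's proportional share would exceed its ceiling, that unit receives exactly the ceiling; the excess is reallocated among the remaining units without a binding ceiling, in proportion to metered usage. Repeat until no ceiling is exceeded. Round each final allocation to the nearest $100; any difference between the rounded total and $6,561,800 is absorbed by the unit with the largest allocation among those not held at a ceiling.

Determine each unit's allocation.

Metered usage total: 12,589.
Pro-rata shares before constraints: Unit 1A 1,042,986.88; Unit 2A 314,303.39; Unit G2 1,782,616.25; Unit PH1 2,265,799.08; Unit 4A 1,156,094.40.
Held at cap: Unit PH1 ($1,042,300); residual $5,519,500 reallocated over remaining metered usage 8,242.
Remaining shares: Unit 1A 1,340,029.06 → $1,340,000; Unit 2A 403,816.85 → $403,800; Unit G2 2,290,304.54 → $2,290,300; Unit 4A 1,485,349.55 → $1,485,300.
Rounding difference +$100 applied to Unit G2 → $2,290,400.

Unit 1A: $1,340,000 | Unit 2A: $403,800 | Unit G2: $2,290,400 | Unit PH1: $1,042,300 | Unit 4A: $1,485,300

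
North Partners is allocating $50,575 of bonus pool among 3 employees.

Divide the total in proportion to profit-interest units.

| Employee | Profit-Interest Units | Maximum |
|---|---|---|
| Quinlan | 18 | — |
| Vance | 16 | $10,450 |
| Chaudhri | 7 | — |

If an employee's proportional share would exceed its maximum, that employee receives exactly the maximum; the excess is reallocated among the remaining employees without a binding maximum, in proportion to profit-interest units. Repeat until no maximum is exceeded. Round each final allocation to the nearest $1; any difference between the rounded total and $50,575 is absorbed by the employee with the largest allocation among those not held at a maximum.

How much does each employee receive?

Sum of profit-interest units: 41.
Unconstrained shares: Quinlan 22,203.66; Vance 19,736.59; Chaudhri 8,634.76.
Capped: Vance ($10,450); residual $40,125 reallocated over remaining profit-interest units 25.
Shares after redistribution: Quinlan 28,890.00 → $28,890; Chaudhri 11,235.00 → $11,235.

Quinlan: $28,890; Vance: $10,450; Chaudhri: $11,235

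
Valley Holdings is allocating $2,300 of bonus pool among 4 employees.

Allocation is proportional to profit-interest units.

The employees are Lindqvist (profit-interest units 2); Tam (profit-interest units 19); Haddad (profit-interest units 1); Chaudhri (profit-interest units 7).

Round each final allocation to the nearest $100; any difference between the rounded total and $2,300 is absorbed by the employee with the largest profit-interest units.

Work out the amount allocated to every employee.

Lindqvist: $200; Tam: $1,400; Haddad: $100; Chaudhri: $600

Sum of profit-interest units: 29.
Raw shares: Lindqvist 2/29 × $2,300 = 158.62; Tam 19/29 × $2,300 = 1,506.90; Haddad 1/29 × $2,300 = 79.31; Chaudhri 7/29 × $2,300 = 555.17.
Rounded to nearest $100: Lindqvist $200; Tam $1,500; Haddad $100; Chaudhri $600. Sum = $2,400.
Difference $2,300 − $2,400 = −$100 applied to largest profit-interest units (Tam): Tam becomes $1,400.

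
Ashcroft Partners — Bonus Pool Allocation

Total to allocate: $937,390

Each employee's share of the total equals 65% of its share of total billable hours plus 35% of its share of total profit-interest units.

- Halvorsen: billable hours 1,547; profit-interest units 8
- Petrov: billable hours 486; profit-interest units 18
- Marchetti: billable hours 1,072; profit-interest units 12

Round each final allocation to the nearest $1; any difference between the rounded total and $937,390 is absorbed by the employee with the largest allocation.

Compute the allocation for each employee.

Totals — billable hours 3,105, profit-interest units 38.
Combined weights (65% billable hours + 35% profit-interest units): Halvorsen 0.3975; Petrov 0.2675; Marchetti 0.3349.
Pro-rata amounts: Halvorsen 372,643.31; Petrov 250,778.64; Marchetti 313,968.05.
Rounded to nearest $1: Halvorsen $372,643; Petrov $250,779; Marchetti $313,968. Sum = $937,390.
Sum already equals the total — no adjustment.

Halvorsen: $372,643; Petrov: $250,779; Marchetti: $313,968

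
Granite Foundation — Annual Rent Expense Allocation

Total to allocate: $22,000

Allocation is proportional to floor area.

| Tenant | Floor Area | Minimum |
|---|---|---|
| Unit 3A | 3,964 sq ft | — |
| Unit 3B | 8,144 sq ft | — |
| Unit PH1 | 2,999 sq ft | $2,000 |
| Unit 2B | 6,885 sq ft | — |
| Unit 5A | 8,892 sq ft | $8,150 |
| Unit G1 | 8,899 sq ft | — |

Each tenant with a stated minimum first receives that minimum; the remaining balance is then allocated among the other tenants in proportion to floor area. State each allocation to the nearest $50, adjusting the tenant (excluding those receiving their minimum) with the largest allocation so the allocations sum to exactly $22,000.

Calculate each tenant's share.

Fund the minimums — Unit PH1 $2,000; Unit 5A $8,150. Balance $11,850.
Balance split over remaining floor area 27,892: Unit 3A 1,684.12 → $1,700; Unit 3B 3,460.00 → $3,450; Unit 2B 2,925.11 → $2,950; Unit G1 3,780.77 → $3,800.
Rounding difference −$50 applied to Unit G1 → $3,750.

Unit 3A: $1,700 · Unit 3B: $3,450 · Unit PH1: $2,000 · Unit 2B: $2,950 · Unit 5A: $8,150 · Unit G1: $3,750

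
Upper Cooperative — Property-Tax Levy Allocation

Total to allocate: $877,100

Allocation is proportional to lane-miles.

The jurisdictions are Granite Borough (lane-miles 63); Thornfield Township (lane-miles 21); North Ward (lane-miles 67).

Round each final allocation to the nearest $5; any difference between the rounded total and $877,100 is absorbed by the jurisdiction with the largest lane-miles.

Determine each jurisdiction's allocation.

Granite Borough: $365,940 | Thornfield Township: $121,980 | North Ward: $389,180

Combined lane-miles = 151.
Raw shares: Granite Borough 63/151 × $877,100 = 365,942.38; Thornfield Township 21/151 × $877,100 = 121,980.79; North Ward 67/151 × $877,100 = 389,176.82.
Rounded to nearest $5: Granite Borough $365,940; Thornfield Township $121,980; North Ward $389,175. Sum = $877,095.
Difference $877,100 − $877,095 = +$5 applied to largest lane-miles (North Ward): North Ward becomes $389,180.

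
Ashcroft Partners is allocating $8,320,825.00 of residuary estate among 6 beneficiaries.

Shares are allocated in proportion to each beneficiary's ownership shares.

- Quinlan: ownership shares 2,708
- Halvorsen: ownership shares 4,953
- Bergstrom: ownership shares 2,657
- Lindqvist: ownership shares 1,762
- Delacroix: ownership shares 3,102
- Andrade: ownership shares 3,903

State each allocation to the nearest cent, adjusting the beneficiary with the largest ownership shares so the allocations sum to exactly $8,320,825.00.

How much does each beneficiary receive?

Total ownership shares = 2,708 + 4,953 + 2,657 + 1,762 + 3,102 + 3,903 = 19,085.
Unrounded shares: Quinlan 1,180,654.6555; Halvorsen 2,159,447.0121; Bergstrom 1,158,419.2835; Lindqvist 768,210.3039; Delacroix 1,352,433.8040; Andrade 1,701,659.9411.
Rounded to nearest cent: Quinlan $1,180,654.66; Halvorsen $2,159,447.01; Bergstrom $1,158,419.28; Lindqvist $768,210.30; Delacroix $1,352,433.80; Andrade $1,701,659.94. Sum = $8,320,824.99.
Difference $8,320,825.00 − $8,320,824.99 = +$0.01 applied to largest ownership shares (Halvorsen): Halvorsen becomes $2,159,447.02.

Quinlan: $1,180,654.66 | Halvorsen: $2,159,447.02 | Bergstrom: $1,158,419.28 | Lindqvist: $768,210.30 | Delacroix: $1,352,433.80 | Andrade: $1,701,659.94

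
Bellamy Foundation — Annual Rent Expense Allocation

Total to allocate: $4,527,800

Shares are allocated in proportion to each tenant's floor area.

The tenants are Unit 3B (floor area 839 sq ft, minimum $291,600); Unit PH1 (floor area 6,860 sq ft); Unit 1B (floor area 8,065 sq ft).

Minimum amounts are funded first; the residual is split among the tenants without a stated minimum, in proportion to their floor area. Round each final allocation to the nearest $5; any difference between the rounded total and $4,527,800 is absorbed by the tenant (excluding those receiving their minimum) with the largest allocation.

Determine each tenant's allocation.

Guaranteed amounts: Unit 3B $291,600. Balance $4,236,200.
Balance split over remaining floor area 14,925: Unit PH1 1,947,090.92 → $1,947,090; Unit 1B 2,289,109.08 → $2,289,110.

Unit 3B: $291,600; Unit PH1: $1,947,090; Unit 1B: $2,289,110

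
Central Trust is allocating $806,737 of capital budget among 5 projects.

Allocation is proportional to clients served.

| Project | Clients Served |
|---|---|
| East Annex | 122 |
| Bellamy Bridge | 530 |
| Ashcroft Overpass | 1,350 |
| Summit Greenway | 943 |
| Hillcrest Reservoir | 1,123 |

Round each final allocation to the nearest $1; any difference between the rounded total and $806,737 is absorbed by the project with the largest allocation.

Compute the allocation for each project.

East Annex: $24,194 · Bellamy Bridge: $105,106 · Ashcroft Overpass: $267,723 · Summit Greenway: $187,009 · Hillcrest Reservoir: $222,705

Clients served total: 4,068.
Unrounded shares: East Annex 122/4,068 × $806,737 = 24,194.18; Bellamy Bridge 530/4,068 × $806,737 = 105,105.85; Ashcroft Overpass 1,350/4,068 × $806,737 = 267,722.46; Summit Greenway 943/4,068 × $806,737 = 187,009.09; Hillcrest Reservoir 1,123/4,068 × $806,737 = 222,705.42.
Rounded to nearest $1: East Annex $24,194; Bellamy Bridge $105,106; Ashcroft Overpass $267,722; Summit Greenway $187,009; Hillcrest Reservoir $222,705. Sum = $806,736.
Difference $806,737 − $806,736 = +$1 applied to largest allocation (Ashcroft Overpass): Ashcroft Overpass becomes $267,723.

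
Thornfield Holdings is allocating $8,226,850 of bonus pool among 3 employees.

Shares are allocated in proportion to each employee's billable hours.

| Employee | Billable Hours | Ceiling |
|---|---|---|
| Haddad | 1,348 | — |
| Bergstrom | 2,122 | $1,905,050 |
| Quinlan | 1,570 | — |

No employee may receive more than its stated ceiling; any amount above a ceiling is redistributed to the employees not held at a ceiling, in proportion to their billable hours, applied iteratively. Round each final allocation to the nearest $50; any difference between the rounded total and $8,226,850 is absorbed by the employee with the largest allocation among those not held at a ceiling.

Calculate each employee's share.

Haddad: $2,920,400 · Bergstrom: $1,905,050 · Quinlan: $3,401,400

Sum of billable hours: 5,040.
Pro-rata shares before constraints: Haddad 2,200,355.91; Bergstrom 3,463,765.02; Quinlan 2,562,729.07.
Capped: Bergstrom ($1,905,050); balance $6,321,800 reallocated over remaining billable hours 2,918.
Remaining shares: Haddad 2,920,420.29 → $2,920,400; Quinlan 3,401,379.71 → $3,401,400.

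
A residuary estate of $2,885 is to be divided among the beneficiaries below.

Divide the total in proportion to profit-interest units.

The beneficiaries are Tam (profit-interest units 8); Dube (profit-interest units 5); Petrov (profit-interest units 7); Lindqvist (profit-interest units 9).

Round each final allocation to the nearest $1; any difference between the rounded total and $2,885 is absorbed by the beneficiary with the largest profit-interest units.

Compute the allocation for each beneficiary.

Profit-interest units total: 29.
Raw shares: Tam 8/29 × $2,885 = 795.86; Dube 5/29 × $2,885 = 497.41; Petrov 7/29 × $2,885 = 696.38; Lindqvist 9/29 × $2,885 = 895.34.
At nearest $1: Tam $796; Dube $497; Petrov $696; Lindqvist $895. Sum = $2,884.
Difference $2,885 − $2,884 = +$1 applied to largest profit-interest units (Lindqvist): Lindqvist becomes $896.

Tam: $796 · Dube: $497 · Petrov: $696 · Lindqvist: $896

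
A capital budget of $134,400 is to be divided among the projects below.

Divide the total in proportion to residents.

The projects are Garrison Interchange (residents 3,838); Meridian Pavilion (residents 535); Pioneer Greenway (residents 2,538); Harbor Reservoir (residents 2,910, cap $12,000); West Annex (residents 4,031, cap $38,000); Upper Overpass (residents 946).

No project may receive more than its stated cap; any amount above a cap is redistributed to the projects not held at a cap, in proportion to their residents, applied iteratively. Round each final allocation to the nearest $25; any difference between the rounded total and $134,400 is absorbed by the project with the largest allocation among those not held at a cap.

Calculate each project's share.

Total residents = 14,798.
Proportional shares (ignoring caps): Garrison Interchange 34,857.90; Meridian Pavilion 4,859.04; Pioneer Greenway 23,050.90; Harbor Reservoir 26,429.52; West Annex 36,610.79; Upper Overpass 8,591.86.
Capped: Harbor Reservoir ($12,000); balance $122,400 reallocated over remaining residents 11,888.
Capped: West Annex ($38,000); balance $84,400 reallocated over remaining residents 7,857.
Shares after redistribution: Garrison Interchange 41,227.85 → $41,225; Meridian Pavilion 5,746.98 → $5,750; Pioneer Greenway 27,263.23 → $27,275; Upper Overpass 10,161.94 → $10,150.

Garrison Interchange: $41,225; Meridian Pavilion: $5,750; Pioneer Greenway: $27,275; Harbor Reservoir: $12,000; West Annex: $38,000; Upper Overpass: $10,150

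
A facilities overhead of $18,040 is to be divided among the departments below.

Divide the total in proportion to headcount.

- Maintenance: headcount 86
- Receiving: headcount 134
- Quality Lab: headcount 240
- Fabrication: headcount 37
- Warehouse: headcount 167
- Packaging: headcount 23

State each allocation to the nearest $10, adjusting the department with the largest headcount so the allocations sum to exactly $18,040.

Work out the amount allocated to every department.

Maintenance: $2,260 · Receiving: $3,520 · Quality Lab: $6,300 · Fabrication: $970 · Warehouse: $4,390 · Packaging: $600

Sum of headcount: 86 + 134 + 240 + 37 + 167 + 23 = 687.
Raw shares: Maintenance 2,258.28; Receiving 3,518.72; Quality Lab 6,302.18; Fabrication 971.59; Warehouse 4,385.27; Packaging 603.96.
After rounding ($10): Maintenance $2,260; Receiving $3,520; Quality Lab $6,300; Fabrication $970; Warehouse $4,390; Packaging $600. Sum = $18,040.
No rounding difference to absorb.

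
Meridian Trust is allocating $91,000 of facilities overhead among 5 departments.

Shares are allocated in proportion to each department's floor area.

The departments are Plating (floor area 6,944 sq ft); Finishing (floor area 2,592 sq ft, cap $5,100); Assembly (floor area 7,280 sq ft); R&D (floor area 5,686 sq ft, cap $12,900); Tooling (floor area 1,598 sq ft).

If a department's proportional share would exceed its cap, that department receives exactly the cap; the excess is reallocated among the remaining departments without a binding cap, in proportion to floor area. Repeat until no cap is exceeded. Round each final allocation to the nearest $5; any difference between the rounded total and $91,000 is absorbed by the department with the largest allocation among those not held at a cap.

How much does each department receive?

Combined floor area = 24,100.
Pro-rata shares before constraints: Plating 26,220.08; Finishing 9,787.22; Assembly 27,488.80; R&D 21,469.96; Tooling 6,033.94.
Held at cap: Finishing ($5,100), R&D ($12,900); remaining pool $73,000 reallocated over remaining floor area 15,822.
Redistributed shares: Plating 32,038.43 → $32,040; Assembly 33,588.67 → $33,590; Tooling 7,372.90 → $7,375.
Rounding difference −$5 applied to Assembly → $33,585.

Plating: $32,040 | Finishing: $5,100 | Assembly: $33,585 | R&D: $12,900 | Tooling: $7,375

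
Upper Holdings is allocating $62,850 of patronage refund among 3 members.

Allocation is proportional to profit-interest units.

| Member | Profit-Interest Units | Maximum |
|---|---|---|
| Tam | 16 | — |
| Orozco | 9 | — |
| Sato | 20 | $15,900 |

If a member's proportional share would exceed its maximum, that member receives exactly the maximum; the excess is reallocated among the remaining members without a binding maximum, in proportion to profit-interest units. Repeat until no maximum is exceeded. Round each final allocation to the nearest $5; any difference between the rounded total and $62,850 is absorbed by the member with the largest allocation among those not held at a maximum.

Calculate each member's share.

Combined profit-interest units = 45.
Proportional shares (ignoring caps): Tam 22,346.67; Orozco 12,570.00; Sato 27,933.33.
Capped: Sato ($15,900); balance $46,950 reallocated over remaining profit-interest units 25.
Shares after redistribution: Tam 30,048.00 → $30,050; Orozco 16,902.00 → $16,900.

Tam: $30,050; Orozco: $16,900; Sato: $15,900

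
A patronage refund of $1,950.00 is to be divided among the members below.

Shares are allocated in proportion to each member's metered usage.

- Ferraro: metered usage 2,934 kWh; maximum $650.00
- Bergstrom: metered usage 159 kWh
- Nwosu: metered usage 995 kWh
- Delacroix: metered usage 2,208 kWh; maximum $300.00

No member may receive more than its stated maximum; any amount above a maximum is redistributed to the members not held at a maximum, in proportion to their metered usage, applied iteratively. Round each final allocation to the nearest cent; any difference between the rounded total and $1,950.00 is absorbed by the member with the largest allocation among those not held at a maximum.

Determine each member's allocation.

Total metered usage = 6,296.
Proportional shares (ignoring caps): Ferraro 908.7198; Bergstrom 49.2456; Nwosu 308.1719; Delacroix 683.8628.
Cap binds for Ferraro ($650.00), Delacroix ($300.00); residual $1,000.00 reallocated over remaining metered usage 1,154.
Shares after redistribution: Bergstrom 137.7816 → $137.78; Nwosu 862.2184 → $862.22.

Ferraro: $650.00 · Bergstrom: $137.78 · Nwosu: $862.22 · Delacroix: $300.00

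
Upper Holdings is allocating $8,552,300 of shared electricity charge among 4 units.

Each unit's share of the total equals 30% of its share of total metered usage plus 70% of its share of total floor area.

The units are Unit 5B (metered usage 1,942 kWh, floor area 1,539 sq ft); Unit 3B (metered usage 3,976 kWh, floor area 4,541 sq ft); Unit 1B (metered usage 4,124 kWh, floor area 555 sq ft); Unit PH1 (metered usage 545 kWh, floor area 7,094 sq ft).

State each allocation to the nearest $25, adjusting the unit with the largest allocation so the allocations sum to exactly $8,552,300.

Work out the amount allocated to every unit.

Totals — metered usage 10,587, floor area 13,729.
Composite weights (30% metered usage + 70% floor area): Unit 5B 0.1335; Unit 3B 0.3442; Unit 1B 0.1452; Unit PH1 0.3771.
Proportional shares: Unit 5B 1,141,720.83; Unit 3B 2,943,686.88; Unit 1B 1,241,435.31; Unit PH1 3,225,456.98.
After rounding ($25): Unit 5B $1,141,725; Unit 3B $2,943,675; Unit 1B $1,241,425; Unit PH1 $3,225,450. Sum = $8,552,275.
Difference $8,552,300 − $8,552,275 = +$25 applied to largest allocation (Unit PH1): Unit PH1 becomes $3,225,475.

Unit 5B: $1,141,725 | Unit 3B: $2,943,675 | Unit 1B: $1,241,425 | Unit PH1: $3,225,475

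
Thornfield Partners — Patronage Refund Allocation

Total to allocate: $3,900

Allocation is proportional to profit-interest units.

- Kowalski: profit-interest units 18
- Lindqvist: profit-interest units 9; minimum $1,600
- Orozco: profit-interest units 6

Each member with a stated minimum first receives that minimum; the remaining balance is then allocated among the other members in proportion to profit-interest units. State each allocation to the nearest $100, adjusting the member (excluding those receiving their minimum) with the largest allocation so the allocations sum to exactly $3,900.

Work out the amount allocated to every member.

Guaranteed amounts: Lindqvist $1,600. Remaining pool $2,300.
Remaining pool split over remaining profit-interest units 24: Kowalski 1,725.00 → $1,700; Orozco 575.00 → $600.

Kowalski: $1,700; Lindqvist: $1,600; Orozco: $600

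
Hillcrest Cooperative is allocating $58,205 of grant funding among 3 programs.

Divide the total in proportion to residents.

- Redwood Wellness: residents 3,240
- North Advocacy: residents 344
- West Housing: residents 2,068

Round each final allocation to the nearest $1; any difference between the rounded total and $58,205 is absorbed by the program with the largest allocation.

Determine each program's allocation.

Total residents = 5,652.
Proportional shares: Redwood Wellness 3,240/5,652 × $58,205 = 33,365.92; North Advocacy 344/5,652 × $58,205 = 3,542.55; West Housing 2,068/5,652 × $58,205 = 21,296.52.
Rounded to nearest $1: Redwood Wellness $33,366; North Advocacy $3,543; West Housing $21,297. Sum = $58,206.
Difference $58,205 − $58,206 = −$1 applied to largest allocation (Redwood Wellness): Redwood Wellness becomes $33,365.

Redwood Wellness: $33,365; North Advocacy: $3,543; West Housing: $21,297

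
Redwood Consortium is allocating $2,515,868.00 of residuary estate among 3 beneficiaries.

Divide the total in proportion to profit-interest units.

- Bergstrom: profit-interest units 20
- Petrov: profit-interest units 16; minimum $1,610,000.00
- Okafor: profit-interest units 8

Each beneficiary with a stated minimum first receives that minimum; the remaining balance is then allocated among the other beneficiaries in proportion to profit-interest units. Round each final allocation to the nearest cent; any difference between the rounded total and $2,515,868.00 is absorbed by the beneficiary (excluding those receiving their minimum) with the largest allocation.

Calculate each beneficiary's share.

Bergstrom: $647,048.57 · Petrov: $1,610,000.00 · Okafor: $258,819.43

Fund the minimums — Petrov $1,610,000.00. Residual $905,868.00.
Residual split over remaining profit-interest units 28: Bergstrom 647,048.5714 → $647,048.57; Okafor 258,819.4286 → $258,819.43.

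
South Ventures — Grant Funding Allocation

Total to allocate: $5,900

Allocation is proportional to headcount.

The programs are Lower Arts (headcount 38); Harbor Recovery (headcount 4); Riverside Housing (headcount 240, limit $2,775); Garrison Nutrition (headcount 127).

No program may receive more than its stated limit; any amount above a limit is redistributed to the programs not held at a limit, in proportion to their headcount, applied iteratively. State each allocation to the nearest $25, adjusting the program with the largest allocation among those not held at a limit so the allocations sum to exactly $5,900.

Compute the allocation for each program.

Combined headcount = 409.
Pro-rata shares before constraints: Lower Arts 548.17; Harbor Recovery 57.70; Riverside Housing 3,462.10; Garrison Nutrition 1,832.03.
Capped: Riverside Housing ($2,775); balance $3,125 reallocated over remaining headcount 169.
Remaining shares: Lower Arts 702.66 → $700; Harbor Recovery 73.96 → $75; Garrison Nutrition 2,348.37 → $2,350.

Lower Arts: $700 · Harbor Recovery: $75 · Riverside Housing: $2,775 · Garrison Nutrition: $2,350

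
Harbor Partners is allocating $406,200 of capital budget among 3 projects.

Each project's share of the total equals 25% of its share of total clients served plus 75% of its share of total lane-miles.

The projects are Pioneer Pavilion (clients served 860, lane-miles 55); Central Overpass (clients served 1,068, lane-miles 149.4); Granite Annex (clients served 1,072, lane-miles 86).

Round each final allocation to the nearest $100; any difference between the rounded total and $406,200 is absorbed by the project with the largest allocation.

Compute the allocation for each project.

Clients served total 3,000; lane-miles total 290.4.
Combined weights (25% clients served + 75% lane-miles): Pioneer Pavilion 0.2137; Central Overpass 0.4748; Granite Annex 0.3114.
Unrounded shares: Pioneer Pavilion 86,809.86; Central Overpass 192,882.90; Granite Annex 126,507.24.
After rounding ($100): Pioneer Pavilion $86,800; Central Overpass $192,900; Granite Annex $126,500. Sum = $406,200.
Rounded total matches; no reconciliation needed.

Pioneer Pavilion: $86,800 · Central Overpass: $192,900 · Granite Annex: $126,500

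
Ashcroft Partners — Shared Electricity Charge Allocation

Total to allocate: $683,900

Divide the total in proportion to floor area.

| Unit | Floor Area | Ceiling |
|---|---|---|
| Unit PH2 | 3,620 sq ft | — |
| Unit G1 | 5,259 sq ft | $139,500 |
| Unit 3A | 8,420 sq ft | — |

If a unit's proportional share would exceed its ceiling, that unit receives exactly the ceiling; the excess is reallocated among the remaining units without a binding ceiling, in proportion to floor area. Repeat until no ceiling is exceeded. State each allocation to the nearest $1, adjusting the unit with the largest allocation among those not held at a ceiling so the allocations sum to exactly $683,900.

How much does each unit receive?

Total floor area = 17,299.
Unconstrained shares: Unit PH2 143,113.36; Unit G1 207,909.71; Unit 3A 332,876.93.
Cap binds for Unit G1 ($139,500); remaining pool $544,400 reallocated over remaining floor area 12,040.
Remaining shares: Unit PH2 163,681.73 → $163,682; Unit 3A 380,718.27 → $380,718.

Unit PH2: $163,682; Unit G1: $139,500; Unit 3A: $380,718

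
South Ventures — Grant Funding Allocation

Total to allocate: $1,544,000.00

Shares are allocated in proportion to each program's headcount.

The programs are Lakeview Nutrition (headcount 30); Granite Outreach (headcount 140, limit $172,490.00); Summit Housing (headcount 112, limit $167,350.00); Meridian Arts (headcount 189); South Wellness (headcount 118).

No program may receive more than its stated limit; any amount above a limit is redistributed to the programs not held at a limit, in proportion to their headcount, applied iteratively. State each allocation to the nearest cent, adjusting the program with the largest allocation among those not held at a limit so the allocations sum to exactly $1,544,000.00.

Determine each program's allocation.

Combined headcount = 589.
Unconstrained shares: Lakeview Nutrition 78,641.7657; Granite Outreach 366,994.9066; Summit Housing 293,595.9253; Meridian Arts 495,443.1239; South Wellness 309,324.2784.
Held at cap: Granite Outreach ($172,490.00), Summit Housing ($167,350.00); balance $1,204,160.00 reallocated over remaining headcount 337.
Remaining shares: Lakeview Nutrition 107,195.2522 → $107,195.25; Meridian Arts 675,330.0890 → $675,330.09; South Wellness 421,634.6588 → $421,634.66.

Lakeview Nutrition: $107,195.25 | Granite Outreach: $172,490.00 | Summit Housing: $167,350.00 | Meridian Arts: $675,330.09 | South Wellness: $421,634.66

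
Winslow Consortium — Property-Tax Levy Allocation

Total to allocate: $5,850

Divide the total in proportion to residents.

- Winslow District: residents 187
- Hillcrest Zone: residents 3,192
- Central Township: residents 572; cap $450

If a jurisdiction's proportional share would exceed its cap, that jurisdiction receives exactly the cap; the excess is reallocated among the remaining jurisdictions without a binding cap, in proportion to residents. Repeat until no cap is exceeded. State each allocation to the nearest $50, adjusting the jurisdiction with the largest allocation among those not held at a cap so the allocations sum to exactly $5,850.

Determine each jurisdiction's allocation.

Total residents = 3,951.
Proportional shares (ignoring caps): Winslow District 276.88; Hillcrest Zone 4,726.20; Central Township 846.92.
Cap binds for Central Township ($450); balance $5,400 reallocated over remaining residents 3,379.
Shares after redistribution: Winslow District 298.85 → $300; Hillcrest Zone 5,101.15 → $5,100.

Winslow District: $300; Hillcrest Zone: $5,100; Central Township: $450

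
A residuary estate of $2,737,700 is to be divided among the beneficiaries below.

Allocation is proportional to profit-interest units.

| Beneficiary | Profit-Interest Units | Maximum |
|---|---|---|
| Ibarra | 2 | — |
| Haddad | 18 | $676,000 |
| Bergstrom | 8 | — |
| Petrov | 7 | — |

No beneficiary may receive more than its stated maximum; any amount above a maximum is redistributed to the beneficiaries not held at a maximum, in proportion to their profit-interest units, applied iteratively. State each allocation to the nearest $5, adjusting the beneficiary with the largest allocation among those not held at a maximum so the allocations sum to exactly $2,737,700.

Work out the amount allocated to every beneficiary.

Total profit-interest units = 35.
Pro-rata shares before constraints: Ibarra 156,440.00; Haddad 1,407,960.00; Bergstrom 625,760.00; Petrov 547,540.00.
Cap binds for Haddad ($676,000); balance $2,061,700 reallocated over remaining profit-interest units 17.
Redistributed shares: Ibarra 242,552.94 → $242,555; Bergstrom 970,211.76 → $970,210; Petrov 848,935.29 → $848,935.

Ibarra: $242,555 | Haddad: $676,000 | Bergstrom: $970,210 | Petrov: $848,935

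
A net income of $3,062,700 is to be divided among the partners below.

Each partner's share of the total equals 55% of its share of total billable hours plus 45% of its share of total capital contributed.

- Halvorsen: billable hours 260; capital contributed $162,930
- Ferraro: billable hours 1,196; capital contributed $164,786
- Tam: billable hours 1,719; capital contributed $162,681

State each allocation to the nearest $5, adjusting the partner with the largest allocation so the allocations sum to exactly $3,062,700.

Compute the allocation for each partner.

Billable hours total 3,175; capital contributed total 490,397.
Composite weights (55% billable hours + 45% capital contributed): Halvorsen 0.1945; Ferraro 0.3584; Tam 0.4471.
Proportional shares: Halvorsen 595,841.64; Ferraro 1,097,649.24; Tam 1,369,209.13.
At nearest $5: Halvorsen $595,840; Ferraro $1,097,650; Tam $1,369,210. Sum = $3,062,700.
Rounded total matches; no reconciliation needed.

Halvorsen: $595,840; Ferraro: $1,097,650; Tam: $1,369,210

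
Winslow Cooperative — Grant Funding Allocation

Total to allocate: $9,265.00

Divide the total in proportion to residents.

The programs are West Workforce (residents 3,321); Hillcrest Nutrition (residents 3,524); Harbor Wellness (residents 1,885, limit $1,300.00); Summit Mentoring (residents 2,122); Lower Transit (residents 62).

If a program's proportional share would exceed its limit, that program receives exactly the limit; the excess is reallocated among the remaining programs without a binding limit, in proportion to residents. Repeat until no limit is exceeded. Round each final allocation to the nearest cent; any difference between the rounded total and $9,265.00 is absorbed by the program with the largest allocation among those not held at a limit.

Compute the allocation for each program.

West Workforce: $2,929.65; Hillcrest Nutrition: $3,108.72; Harbor Wellness: $1,300.00; Summit Mentoring: $1,871.94; Lower Transit: $54.69

Residents total: 10,914.
Pro-rata shares before constraints: West Workforce 2,819.2290; Hillcrest Nutrition 2,991.5576; Harbor Wellness 1,600.1947; Summit Mentoring 1,801.3863; Lower Transit 52.6324.
Held at cap: Harbor Wellness ($1,300.00); balance $7,965.00 reallocated over remaining residents 9,029.
Shares after redistribution: West Workforce 2,929.64503 → $2,929.65; Hillcrest Nutrition 3,108.7230 → $3,108.72; Summit Mentoring 1,871.9382 → $1,871.94; Lower Transit 54.6938 → $54.69.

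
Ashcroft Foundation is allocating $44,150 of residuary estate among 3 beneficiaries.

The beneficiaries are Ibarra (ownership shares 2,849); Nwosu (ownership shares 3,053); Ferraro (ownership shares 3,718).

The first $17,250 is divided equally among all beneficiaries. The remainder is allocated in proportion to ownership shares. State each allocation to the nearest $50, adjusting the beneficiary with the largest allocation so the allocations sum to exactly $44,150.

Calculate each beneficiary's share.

Equal tier: $17,250 ÷ 3 = $5,750 apiece.
Remainder $26,900 by ownership shares (total 9,620): Ibarra 7,966.54 → $7,950; Nwosu 8,536.98 → $8,550; Ferraro 10,396.49 → $10,400.
Totals: Ibarra $5,750 + $7,950 = $13,700; Nwosu $5,750 + $8,550 = $14,300; Ferraro $5,750 + $10,400 = $16,150.

Ibarra: $13,700; Nwosu: $14,300; Ferraro: $16,150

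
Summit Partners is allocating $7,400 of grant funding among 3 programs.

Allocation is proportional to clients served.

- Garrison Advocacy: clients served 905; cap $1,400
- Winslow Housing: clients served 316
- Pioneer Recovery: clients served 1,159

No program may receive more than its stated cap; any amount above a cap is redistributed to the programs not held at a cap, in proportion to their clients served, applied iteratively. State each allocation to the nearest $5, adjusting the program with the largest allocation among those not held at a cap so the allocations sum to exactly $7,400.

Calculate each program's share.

Garrison Advocacy: $1,400; Winslow Housing: $1,285; Pioneer Recovery: $4,715

Combined clients served = 2,380.
Unconstrained shares: Garrison Advocacy 2,813.87; Winslow Housing 982.52; Pioneer Recovery 3,603.61.
Held at cap: Garrison Advocacy ($1,400); remaining pool $6,000 reallocated over remaining clients served 1,475.
Shares after redistribution: Winslow Housing 1,285.42 → $1,285; Pioneer Recovery 4,714.58 → $4,715.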